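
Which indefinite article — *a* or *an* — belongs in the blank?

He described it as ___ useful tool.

The indefinite article is chosen by the initial *sound* of the following word, not its spelling.
*useful* begins with the sound /juː/ (u pronounced /juː/) — a consonant sound.
So the article is *a*: He described it as a useful tool.

a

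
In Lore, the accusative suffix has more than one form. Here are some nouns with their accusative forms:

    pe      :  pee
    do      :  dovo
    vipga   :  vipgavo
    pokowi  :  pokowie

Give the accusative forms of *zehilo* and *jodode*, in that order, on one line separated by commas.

The suffix is conditioned by the last vowel: -e when the last vowel of the stem is a front vowel (*pe*, *pokowi*); -vo when the last vowel of the stem is a back vowel (*do*, *vipga*).
*zehilo*: last vowel = /o/, a back vowel → -vo → *zehilovo*.
*jodode* — last vowel /e/ (a front vowel) → -e → *jododee*.

zehilovo, jododee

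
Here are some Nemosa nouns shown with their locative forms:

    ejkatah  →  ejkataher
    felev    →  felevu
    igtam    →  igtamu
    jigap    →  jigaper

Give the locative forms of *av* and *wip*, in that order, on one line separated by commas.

avu, wiper

Looking at the final consonant of each stem: -er when the stem ends in a voiceless consonant (*ejkatah*, *jigap*); -u when the stem ends in a voiced consonant (*felev*, *igtam*).
*av* — final consonant /v/ (voiced) → -u → *avu*.
Since the final consonant of *wip* is /p/ (voiceless), it takes -er, giving *wiper*.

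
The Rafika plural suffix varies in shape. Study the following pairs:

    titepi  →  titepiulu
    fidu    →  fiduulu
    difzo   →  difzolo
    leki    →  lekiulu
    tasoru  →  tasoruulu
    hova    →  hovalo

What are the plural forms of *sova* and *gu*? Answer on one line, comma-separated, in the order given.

Looking at the last vowel of each stem: -ulu when the last vowel of the stem is a high vowel (*titepi*, *fidu*, *leki*, *tasoru*); -lo when the last vowel of the stem is a non-high vowel (*difzo*, *hova*).
*sova*: last vowel = /a/, a non-high vowel → -lo → *sovalo*.
*gu* — last vowel /u/ (a high vowel) → -ulu → *guulu*.

sovalo, guulu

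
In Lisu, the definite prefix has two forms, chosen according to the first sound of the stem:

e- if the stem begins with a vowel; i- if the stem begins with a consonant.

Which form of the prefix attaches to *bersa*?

The first sound of *bersa* is /b/, which is a consonant, so the prefix is i-.

i-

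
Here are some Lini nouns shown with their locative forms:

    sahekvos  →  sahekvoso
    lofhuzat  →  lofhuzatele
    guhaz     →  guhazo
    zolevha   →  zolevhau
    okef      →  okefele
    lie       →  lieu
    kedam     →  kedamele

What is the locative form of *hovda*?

Looking at the final sound of each stem: -o when the stem ends in a sibilant (*sahekvos*, *guhaz*); -ele when the stem ends in a non-sibilant consonant (*lofhuzat*, *okef*, *kedam*); -u when the stem ends in a vowel (*zolevha*, *lie*).
Since the final sound of *hovda* is /a/ (a vowel), it takes -u, giving *hovdau*.

hovdau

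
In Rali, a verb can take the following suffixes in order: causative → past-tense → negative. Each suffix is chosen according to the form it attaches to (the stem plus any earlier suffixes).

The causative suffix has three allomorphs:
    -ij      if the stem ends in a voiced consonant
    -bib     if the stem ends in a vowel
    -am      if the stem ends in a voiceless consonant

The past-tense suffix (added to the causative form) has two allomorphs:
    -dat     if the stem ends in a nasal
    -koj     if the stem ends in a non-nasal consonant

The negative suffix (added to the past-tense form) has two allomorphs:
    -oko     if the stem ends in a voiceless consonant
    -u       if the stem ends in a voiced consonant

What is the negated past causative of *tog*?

The final sound of *tog* is /g/, which is a voiced consonant, so the causative suffix is -ij, giving *togij*.
The causative form *togij*: final consonant = /j/, non-nasal → -koj → *togijkoj*.
The past-tense form *togijkoj*: final consonant = /j/, voiced → -u → *togijkoju*.

togijkoju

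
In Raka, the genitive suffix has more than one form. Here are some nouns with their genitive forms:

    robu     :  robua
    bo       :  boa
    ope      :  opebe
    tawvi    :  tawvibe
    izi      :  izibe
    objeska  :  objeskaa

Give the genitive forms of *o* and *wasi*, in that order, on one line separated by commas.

The suffix is conditioned by the last vowel: -be when the last vowel of the stem is a front vowel (*ope*, *tawvi*, *izi*); -a when the last vowel of the stem is a back vowel (*robu*, *bo*, *objeska*).
The last vowel of *o* is /o/, which is a back vowel, so the suffix is -a, giving *oa*.
*wasi*: last vowel = /i/, a front vowel → -be → *wasibe*.

oa, wasibe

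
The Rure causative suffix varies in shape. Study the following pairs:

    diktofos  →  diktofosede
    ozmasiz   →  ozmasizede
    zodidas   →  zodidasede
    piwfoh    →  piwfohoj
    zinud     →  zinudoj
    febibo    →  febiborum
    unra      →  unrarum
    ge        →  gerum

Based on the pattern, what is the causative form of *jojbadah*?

The alternation tracks the final sound of the stem — -ede when the stem ends in a sibilant (*diktofos*, *ozmasiz*, *zodidas*); -oj when the stem ends in a non-sibilant consonant (*piwfoh*, *zinud*); -rum when the stem ends in a vowel (*febibo*, *unra*, *ge*).
Since the final sound of *jojbadah* is /h/ (a non-sibilant consonant), it takes -oj, giving *jojbadahoj*.

jojbadahoj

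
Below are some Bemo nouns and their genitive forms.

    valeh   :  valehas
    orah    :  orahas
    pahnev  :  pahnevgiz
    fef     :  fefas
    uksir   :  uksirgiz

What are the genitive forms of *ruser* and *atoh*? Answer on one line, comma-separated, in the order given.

rusergiz, atohas

Looking at the final consonant of each stem: -as when the stem ends in a voiceless consonant (*valeh*, *orah*, *fef*); -giz when the stem ends in a voiced consonant (*pahnev*, *uksir*).
The final consonant of *ruser* is /r/, which is voiced, so the suffix is -giz, giving *rusergiz*.
Since the final consonant of *atoh* is /h/ (voiceless), it takes -as, giving *atohas*.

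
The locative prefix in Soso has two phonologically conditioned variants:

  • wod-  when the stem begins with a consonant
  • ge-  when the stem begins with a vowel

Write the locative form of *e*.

Since the first sound of *e* is /e/ (a vowel), it takes ge-, giving *gee*.

gee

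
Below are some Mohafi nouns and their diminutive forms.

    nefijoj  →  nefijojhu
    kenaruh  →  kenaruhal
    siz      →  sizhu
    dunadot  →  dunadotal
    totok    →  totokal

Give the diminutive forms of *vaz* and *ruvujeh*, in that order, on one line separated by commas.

Looking at the final consonant of each stem: -al when the stem ends in a voiceless consonant (*kenaruh*, *dunadot*, *totok*); -hu when the stem ends in a voiced consonant (*nefijoj*, *siz*).
*vaz* — final consonant /z/ (voiced) → -hu → *vazhu*.
*ruvujeh*: final consonant = /h/, voiceless → -al → *ruvujehal*.

vazhu, ruvujehal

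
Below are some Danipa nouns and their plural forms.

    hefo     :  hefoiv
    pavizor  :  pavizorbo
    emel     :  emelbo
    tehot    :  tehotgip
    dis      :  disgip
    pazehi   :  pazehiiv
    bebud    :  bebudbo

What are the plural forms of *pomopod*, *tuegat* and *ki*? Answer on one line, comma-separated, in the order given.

pomopodbo, tuegatgip, kiiv

The pattern is voicing of the final sound: -gip when the stem ends in a voiceless consonant (*tehot*, *dis*); -bo when the stem ends in a voiced consonant (*pavizor*, *emel*, *bebud*); -iv when the stem ends in a vowel (*hefo*, *pazehi*).
Since the final sound of *pomopod* is /d/ (a voiced consonant), it takes -bo, giving *pomopodbo*.
Since the final sound of *tuegat* is /t/ (a voiceless consonant), it takes -gip, giving *tuegatgip*.
Since the final sound of *ki* is /i/ (a vowel), it takes -iv, giving *kiiv*.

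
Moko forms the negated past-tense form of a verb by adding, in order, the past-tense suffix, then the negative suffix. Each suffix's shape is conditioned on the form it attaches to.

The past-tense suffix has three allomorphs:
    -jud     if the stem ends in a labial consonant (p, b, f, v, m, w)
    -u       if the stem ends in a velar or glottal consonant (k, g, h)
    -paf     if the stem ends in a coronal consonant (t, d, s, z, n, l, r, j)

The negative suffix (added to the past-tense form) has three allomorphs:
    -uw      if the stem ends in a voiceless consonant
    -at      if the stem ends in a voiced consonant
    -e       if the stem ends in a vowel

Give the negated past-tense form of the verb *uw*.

Since the final consonant of *uw* is /w/ (labial), it takes -jud, giving *uwjud*.
The past-tense form *uwjud* — final sound /d/ (a voiced consonant) → -at → *uwjudat*.

uwjudat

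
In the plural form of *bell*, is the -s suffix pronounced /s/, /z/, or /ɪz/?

The stem *bell* ends in a voiced non-sibilant sound.
The plural suffix surfaces as /ɪz/ after sibilants, /s/ after other voiceless consonants, and /z/ after other voiced sounds.
So the plural -s on *bell* is pronounced /z/.

/z/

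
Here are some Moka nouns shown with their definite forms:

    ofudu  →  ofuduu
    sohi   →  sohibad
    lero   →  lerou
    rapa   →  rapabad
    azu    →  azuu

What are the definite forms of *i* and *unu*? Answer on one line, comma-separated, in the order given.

Looking at the last vowel of each stem: -u when the last vowel of the stem is a rounded vowel (*ofudu*, *lero*, *azu*); -bad when the last vowel of the stem is an unrounded vowel (*sohi*, *rapa*).
*i* — last vowel /i/ (an unrounded vowel) → -bad → *ibad*.
*unu* — last vowel /u/ (a rounded vowel) → -u → *unuu*.

ibad, unuu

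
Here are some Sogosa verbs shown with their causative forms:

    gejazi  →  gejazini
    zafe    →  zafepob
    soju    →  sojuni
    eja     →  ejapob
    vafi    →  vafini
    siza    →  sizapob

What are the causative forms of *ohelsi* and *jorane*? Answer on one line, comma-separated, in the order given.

Looking at the last vowel of each stem: -ni when the last vowel of the stem is a high vowel (*gejazi*, *soju*, *vafi*); -pob when the last vowel of the stem is a non-high vowel (*zafe*, *eja*, *siza*).
Since the last vowel of *ohelsi* is /i/ (a high vowel), it takes -ni, giving *ohelsini*.
The last vowel of *jorane* is /e/, which is a non-high vowel, so the suffix is -pob, giving *joranepob*.

ohelsini, joranepob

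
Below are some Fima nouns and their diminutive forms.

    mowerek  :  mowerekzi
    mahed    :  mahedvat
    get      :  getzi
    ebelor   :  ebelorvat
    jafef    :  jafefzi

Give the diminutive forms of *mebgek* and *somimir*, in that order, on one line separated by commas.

mebgekzi, somimirvat

The alternation tracks the final consonant of the stem — -zi when the stem ends in a voiceless consonant (*mowerek*, *get*, *jafef*); -vat when the stem ends in a voiced consonant (*mahed*, *ebelor*).
*mebgek*: final consonant = /k/, voiceless → -zi → *mebgekzi*.
Since the final consonant of *somimir* is /r/ (voiced), it takes -vat, giving *somimirvat*.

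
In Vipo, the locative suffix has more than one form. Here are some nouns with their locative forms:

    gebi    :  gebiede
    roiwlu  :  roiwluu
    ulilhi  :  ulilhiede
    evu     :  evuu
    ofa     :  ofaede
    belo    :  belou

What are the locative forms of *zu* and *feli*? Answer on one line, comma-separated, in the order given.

zuu, feliede

The pattern is rounding harmony: -u when the last vowel of the stem is a rounded vowel (*roiwlu*, *evu*, *belo*); -ede when the last vowel of the stem is an unrounded vowel (*gebi*, *ulilhi*, *ofa*).
*zu* — last vowel /u/ (a rounded vowel) → -u → *zuu*.
Since the last vowel of *feli* is /i/ (an unrounded vowel), it takes -ede, giving *feliede*.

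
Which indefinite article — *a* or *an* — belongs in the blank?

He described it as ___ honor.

The indefinite article is chosen by the initial *sound* of the following word, not its spelling.
*honor* begins with the sound /ɒ/ (silent h) — a vowel sound.
So the article is *an*: He described it as an honor.

an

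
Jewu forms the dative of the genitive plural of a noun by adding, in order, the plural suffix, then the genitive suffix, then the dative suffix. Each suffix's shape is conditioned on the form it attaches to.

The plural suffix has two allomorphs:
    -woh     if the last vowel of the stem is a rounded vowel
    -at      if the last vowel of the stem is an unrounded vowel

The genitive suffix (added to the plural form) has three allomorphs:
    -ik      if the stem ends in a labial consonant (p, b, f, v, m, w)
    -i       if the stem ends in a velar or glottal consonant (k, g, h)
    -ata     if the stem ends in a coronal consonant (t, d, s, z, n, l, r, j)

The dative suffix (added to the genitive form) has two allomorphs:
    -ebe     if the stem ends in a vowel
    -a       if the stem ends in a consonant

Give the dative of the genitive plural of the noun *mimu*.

Since the last vowel of *mimu* is /u/ (a rounded vowel), it takes -woh, giving *mimuwoh*.
The final consonant of the plural form *mimuwoh* is /h/, which is velar/glottal, so the genitive suffix is -i, giving *mimuwohi*.
The final sound of the genitive form *mimuwohi* is /i/, which is a vowel, so the dative suffix is -ebe, giving *mimuwohiebe*.

mimuwohiebe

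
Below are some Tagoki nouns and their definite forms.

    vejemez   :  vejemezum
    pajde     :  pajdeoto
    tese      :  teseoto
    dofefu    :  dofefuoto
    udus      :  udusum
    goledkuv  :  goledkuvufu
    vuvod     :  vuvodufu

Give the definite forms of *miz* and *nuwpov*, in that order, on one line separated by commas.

The pattern is sibilance of the final sound: -um when the stem ends in a sibilant (*vejemez*, *udus*); -ufu when the stem ends in a non-sibilant consonant (*goledkuv*, *vuvod*); -oto when the stem ends in a vowel (*pajde*, *tese*, *dofefu*).
Since the final sound of *miz* is /z/ (a sibilant), it takes -um, giving *mizum*.
The final sound of *nuwpov* is /v/, which is a non-sibilant consonant, so the suffix is -ufu, giving *nuwpovufu*.

mizum, nuwpovufu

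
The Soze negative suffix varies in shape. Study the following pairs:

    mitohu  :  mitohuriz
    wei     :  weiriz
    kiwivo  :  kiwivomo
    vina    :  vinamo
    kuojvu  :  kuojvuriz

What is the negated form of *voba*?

vobamo

The alternation tracks the last vowel of the stem — -riz when the last vowel of the stem is a high vowel (*mitohu*, *wei*, *kuojvu*); -mo when the last vowel of the stem is a non-high vowel (*kiwivo*, *vina*).
The last vowel of *voba* is /a/, which is a non-high vowel, so the suffix is -mo, giving *vobamo*.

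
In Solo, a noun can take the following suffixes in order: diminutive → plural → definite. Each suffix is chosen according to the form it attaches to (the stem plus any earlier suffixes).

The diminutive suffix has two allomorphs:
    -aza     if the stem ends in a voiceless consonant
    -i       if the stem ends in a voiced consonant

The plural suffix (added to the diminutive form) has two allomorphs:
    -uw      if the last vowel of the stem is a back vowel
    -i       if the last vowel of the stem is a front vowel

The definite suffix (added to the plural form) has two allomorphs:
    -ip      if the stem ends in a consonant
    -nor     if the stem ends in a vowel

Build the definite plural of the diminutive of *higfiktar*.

Since the final consonant of *higfiktar* is /r/ (voiced), it takes -i, giving *higfiktari*.
Since the last vowel of the diminutive form *higfiktari* is /i/ (a front vowel), it takes -i, giving *higfiktarii*.
The final sound of the plural form *higfiktarii* is /i/, which is a vowel, so the definite suffix is -nor, giving *higfiktariinor*.

higfiktariinor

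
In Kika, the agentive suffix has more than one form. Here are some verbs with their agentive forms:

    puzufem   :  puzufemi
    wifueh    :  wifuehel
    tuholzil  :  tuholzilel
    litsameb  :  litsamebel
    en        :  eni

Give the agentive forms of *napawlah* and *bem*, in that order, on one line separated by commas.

napawlahel, bemi

The alternation tracks the final consonant of the stem — -i when the stem ends in a nasal (*puzufem*, *en*); -el when the stem ends in a non-nasal consonant (*wifueh*, *tuholzil*, *litsameb*).
Since the final consonant of *napawlah* is /h/ (non-nasal), it takes -el, giving *napawlahel*.
*bem*: final consonant = /m/, a nasal → -i → *bemi*.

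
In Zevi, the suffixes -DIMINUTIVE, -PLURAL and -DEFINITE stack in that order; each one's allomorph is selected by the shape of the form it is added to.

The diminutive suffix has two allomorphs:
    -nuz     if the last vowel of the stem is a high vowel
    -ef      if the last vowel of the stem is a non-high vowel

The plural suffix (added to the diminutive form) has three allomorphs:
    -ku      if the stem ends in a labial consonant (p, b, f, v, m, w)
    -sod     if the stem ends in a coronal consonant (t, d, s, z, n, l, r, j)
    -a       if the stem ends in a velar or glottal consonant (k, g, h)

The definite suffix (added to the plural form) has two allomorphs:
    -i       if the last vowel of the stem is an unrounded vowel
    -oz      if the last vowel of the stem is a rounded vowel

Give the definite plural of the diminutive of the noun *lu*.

*lu* — last vowel /u/ (a high vowel) → -nuz → *lunuz*.
The diminutive form *lunuz* — final consonant /z/ (coronal) → -sod → *lunuzsod*.
The plural form *lunuzsod* — last vowel /o/ (a rounded vowel) → -oz → *lunuzsodoz*.

lunuzsodoz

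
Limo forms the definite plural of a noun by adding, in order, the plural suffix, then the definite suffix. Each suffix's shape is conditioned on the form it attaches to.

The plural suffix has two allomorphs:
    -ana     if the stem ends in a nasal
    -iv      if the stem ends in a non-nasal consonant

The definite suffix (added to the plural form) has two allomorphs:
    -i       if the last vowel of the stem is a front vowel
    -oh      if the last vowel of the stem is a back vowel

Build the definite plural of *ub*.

ubivi

Since the final consonant of *ub* is /b/ (non-nasal), it takes -iv, giving *ubiv*.
Since the last vowel of the plural form *ubiv* is /i/ (a front vowel), it takes -i, giving *ubivi*.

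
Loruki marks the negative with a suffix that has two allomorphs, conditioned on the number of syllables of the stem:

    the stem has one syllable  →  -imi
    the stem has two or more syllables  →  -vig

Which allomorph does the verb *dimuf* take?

-vig

*dimuf* (2 syllables) → -vig.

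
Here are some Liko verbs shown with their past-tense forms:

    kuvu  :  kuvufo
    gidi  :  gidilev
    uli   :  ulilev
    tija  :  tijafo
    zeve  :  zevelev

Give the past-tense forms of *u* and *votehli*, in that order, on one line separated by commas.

The pattern is front/back vowel harmony: -lev when the last vowel of the stem is a front vowel (*gidi*, *uli*, *zeve*); -fo when the last vowel of the stem is a back vowel (*kuvu*, *tija*).
*u*: last vowel = /u/, a back vowel → -fo → *ufo*.
Since the last vowel of *votehli* is /i/ (a front vowel), it takes -lev, giving *votehlilev*.

ufo, votehlilev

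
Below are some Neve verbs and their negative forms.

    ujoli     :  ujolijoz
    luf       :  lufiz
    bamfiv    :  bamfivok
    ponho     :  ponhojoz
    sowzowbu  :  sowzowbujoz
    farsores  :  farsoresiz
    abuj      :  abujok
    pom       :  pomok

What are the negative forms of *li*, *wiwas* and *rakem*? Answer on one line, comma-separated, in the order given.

lijoz, wiwasiz, rakemok

The pattern is voicing of the final sound: -iz when the stem ends in a voiceless consonant (*luf*, *farsores*); -ok when the stem ends in a voiced consonant (*bamfiv*, *abuj*, *pom*); -joz when the stem ends in a vowel (*ujoli*, *ponho*, *sowzowbu*).
Since the final sound of *li* is /i/ (a vowel), it takes -joz, giving *lijoz*.
*wiwas* — final sound /s/ (a voiceless consonant) → -iz → *wiwasiz*.
*rakem* — final sound /m/ (a voiced consonant) → -ok → *rakemok*.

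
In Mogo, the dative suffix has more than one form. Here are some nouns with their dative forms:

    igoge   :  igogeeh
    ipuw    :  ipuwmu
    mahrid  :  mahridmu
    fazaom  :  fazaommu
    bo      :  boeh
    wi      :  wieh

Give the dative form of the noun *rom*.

rommu

Looking at the final sound of each stem: -mu when the stem ends in a consonant (*ipuw*, *mahrid*, *fazaom*); -eh when the stem ends in a vowel (*igoge*, *bo*, *wi*).
The final sound of *rom* is /m/, which is a consonant, so the suffix is -mu, giving *rommu*.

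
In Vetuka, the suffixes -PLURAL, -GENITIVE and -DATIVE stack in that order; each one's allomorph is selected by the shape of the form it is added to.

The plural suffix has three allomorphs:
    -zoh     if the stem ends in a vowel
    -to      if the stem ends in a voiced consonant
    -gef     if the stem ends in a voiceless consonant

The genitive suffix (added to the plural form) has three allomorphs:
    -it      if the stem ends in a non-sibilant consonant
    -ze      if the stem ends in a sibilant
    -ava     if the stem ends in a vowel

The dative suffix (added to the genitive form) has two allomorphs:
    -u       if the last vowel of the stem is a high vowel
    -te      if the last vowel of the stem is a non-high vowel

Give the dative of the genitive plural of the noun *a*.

The final sound of *a* is /a/, which is a vowel, so the plural suffix is -zoh, giving *azoh*.
Since the final sound of the plural form *azoh* is /h/ (a non-sibilant consonant), it takes -it, giving *azohit*.
The genitive form *azohit* — last vowel /i/ (a high vowel) → -u → *azohitu*.

azohitu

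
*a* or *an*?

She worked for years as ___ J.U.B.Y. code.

a

The indefinite article is chosen by the initial *sound* of the following word, not its spelling.
The initialism *J.U.B.Y.* is read letter by letter; the first letter, J, is pronounced /dʒeɪ/, which begins with a consonant sound.
So the article is *a*: She worked for years as a J.U.B.Y. code.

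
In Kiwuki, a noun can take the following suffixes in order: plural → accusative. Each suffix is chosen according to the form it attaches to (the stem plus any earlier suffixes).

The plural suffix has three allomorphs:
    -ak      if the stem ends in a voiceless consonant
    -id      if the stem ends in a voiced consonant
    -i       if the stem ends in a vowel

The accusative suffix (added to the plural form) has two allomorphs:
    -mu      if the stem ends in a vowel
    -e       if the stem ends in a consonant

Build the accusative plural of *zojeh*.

zojehake

The final sound of *zojeh* is /h/, which is a voiceless consonant, so the plural suffix is -ak, giving *zojehak*.
The final sound of the plural form *zojehak* is /k/, which is a consonant, so the accusative suffix is -e, giving *zojehake*.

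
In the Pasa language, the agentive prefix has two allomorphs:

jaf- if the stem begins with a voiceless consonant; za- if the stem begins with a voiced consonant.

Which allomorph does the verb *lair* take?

*lair*: first consonant = /l/, voiced → za-.

za-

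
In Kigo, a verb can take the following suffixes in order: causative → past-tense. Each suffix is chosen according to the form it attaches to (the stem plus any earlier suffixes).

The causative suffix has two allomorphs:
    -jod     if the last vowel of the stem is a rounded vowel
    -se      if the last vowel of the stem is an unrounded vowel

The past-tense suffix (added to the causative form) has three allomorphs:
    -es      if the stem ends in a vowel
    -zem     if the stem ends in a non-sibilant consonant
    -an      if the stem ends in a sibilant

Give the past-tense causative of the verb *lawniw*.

lawniwsees

*lawniw* — last vowel /i/ (an unrounded vowel) → -se → *lawniwse*.
Since the final sound of the causative form *lawniwse* is /e/ (a vowel), it takes -es, giving *lawniwsees*.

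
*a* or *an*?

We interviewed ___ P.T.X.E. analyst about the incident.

a

The indefinite article is chosen by the initial *sound* of the following word, not its spelling.
The initialism *P.T.X.E.* is read letter by letter; the first letter, P, is pronounced /piː/, which begins with a consonant sound.
So the article is *a*: We interviewed a P.T.X.E. analyst about the incident.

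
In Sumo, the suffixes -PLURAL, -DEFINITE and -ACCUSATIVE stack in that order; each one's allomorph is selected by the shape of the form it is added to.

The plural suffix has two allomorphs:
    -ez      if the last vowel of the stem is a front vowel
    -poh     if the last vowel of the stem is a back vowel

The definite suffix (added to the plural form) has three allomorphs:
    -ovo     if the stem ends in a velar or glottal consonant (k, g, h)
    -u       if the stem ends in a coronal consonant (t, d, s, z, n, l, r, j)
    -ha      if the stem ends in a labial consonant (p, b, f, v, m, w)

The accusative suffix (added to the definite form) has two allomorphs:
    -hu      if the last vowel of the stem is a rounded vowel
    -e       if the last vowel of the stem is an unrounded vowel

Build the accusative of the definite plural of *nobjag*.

*nobjag* — last vowel /a/ (a back vowel) → -poh → *nobjagpoh*.
The plural form *nobjagpoh* — final consonant /h/ (velar/glottal) → -ovo → *nobjagpohovo*.
The last vowel of the definite form *nobjagpohovo* is /o/, which is a rounded vowel, so the accusative suffix is -hu, giving *nobjagpohovohu*.

nobjagpohovohu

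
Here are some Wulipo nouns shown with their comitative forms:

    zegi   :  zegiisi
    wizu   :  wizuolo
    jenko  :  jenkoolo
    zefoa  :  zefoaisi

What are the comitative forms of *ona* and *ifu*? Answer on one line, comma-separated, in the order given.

Looking at the last vowel of each stem: -olo when the last vowel of the stem is a rounded vowel (*wizu*, *jenko*); -isi when the last vowel of the stem is an unrounded vowel (*zegi*, *zefoa*).
*ona*: last vowel = /a/, an unrounded vowel → -isi → *onaisi*.
Since the last vowel of *ifu* is /u/ (a rounded vowel), it takes -olo, giving *ifuolo*.

onaisi, ifuolo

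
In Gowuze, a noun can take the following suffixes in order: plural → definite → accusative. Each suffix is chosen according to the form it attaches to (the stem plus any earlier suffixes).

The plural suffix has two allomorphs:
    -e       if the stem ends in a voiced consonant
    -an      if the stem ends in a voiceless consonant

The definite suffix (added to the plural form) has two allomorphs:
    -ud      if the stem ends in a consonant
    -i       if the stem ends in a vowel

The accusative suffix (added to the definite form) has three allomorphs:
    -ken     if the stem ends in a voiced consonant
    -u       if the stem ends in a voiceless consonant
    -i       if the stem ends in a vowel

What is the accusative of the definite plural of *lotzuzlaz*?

Since the final consonant of *lotzuzlaz* is /z/ (voiced), it takes -e, giving *lotzuzlaze*.
The plural form *lotzuzlaze*: final sound = /e/, a vowel → -i → *lotzuzlazei*.
The definite form *lotzuzlazei* — final sound /i/ (a vowel) → -i → *lotzuzlazeii*.

lotzuzlazeii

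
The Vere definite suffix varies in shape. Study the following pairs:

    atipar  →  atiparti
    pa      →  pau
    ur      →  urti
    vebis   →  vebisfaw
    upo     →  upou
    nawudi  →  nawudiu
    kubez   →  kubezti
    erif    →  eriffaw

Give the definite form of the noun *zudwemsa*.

The pattern is voicing of the final sound: -faw when the stem ends in a voiceless consonant (*vebis*, *erif*); -ti when the stem ends in a voiced consonant (*atipar*, *ur*, *kubez*); -u when the stem ends in a vowel (*pa*, *upo*, *nawudi*).
*zudwemsa* — final sound /a/ (a vowel) → -u → *zudwemsau*.

zudwemsau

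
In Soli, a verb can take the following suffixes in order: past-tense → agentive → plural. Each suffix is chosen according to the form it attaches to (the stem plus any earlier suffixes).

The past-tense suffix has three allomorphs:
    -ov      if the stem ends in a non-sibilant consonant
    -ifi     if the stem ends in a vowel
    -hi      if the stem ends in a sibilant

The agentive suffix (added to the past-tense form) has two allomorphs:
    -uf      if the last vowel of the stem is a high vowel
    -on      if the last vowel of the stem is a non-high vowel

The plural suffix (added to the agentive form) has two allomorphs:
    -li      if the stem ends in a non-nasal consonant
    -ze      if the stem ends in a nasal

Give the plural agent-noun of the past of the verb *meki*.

mekiifiufli

Since the final sound of *meki* is /i/ (a vowel), it takes -ifi, giving *mekiifi*.
The last vowel of the past-tense form *mekiifi* is /i/, which is a high vowel, so the agentive suffix is -uf, giving *mekiifiuf*.
Since the final consonant of the agentive form *mekiifiuf* is /f/ (non-nasal), it takes -li, giving *mekiifiufli*.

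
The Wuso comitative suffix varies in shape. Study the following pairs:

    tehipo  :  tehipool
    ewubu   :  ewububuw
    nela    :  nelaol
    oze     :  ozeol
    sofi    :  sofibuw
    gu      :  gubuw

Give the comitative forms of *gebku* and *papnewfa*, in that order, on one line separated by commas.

gebkubuw, papnewfaol

The pattern is height harmony: -buw when the last vowel of the stem is a high vowel (*ewubu*, *sofi*, *gu*); -ol when the last vowel of the stem is a non-high vowel (*tehipo*, *nela*, *oze*).
*gebku*: last vowel = /u/, a high vowel → -buw → *gebkubuw*.
Since the last vowel of *papnewfa* is /a/ (a non-high vowel), it takes -ol, giving *papnewfaol*.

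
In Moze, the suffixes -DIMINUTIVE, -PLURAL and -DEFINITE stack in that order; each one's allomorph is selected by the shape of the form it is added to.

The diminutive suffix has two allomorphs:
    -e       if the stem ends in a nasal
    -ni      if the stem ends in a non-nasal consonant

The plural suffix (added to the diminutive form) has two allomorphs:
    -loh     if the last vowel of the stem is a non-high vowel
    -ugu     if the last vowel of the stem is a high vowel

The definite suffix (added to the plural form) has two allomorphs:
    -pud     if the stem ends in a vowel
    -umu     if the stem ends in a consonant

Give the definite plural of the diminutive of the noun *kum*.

*kum* — final consonant /m/ (a nasal) → -e → *kume*.
The last vowel of the diminutive form *kume* is /e/, which is a non-high vowel, so the plural suffix is -loh, giving *kumeloh*.
The final sound of the plural form *kumeloh* is /h/, which is a consonant, so the definite suffix is -umu, giving *kumelohumu*.

kumelohumu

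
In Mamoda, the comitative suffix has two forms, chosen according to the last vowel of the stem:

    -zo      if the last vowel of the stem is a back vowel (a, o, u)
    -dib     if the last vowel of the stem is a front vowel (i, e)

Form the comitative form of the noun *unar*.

Since the last vowel of *unar* is /a/ (a back vowel), it takes -zo, giving *unarzo*.

unarzo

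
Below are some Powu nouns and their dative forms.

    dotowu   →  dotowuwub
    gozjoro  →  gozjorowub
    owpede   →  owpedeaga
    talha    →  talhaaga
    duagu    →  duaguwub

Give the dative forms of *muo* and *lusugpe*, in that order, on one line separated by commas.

The suffix is conditioned by the last vowel: -wub when the last vowel of the stem is a rounded vowel (*dotowu*, *gozjoro*, *duagu*); -aga when the last vowel of the stem is an unrounded vowel (*owpede*, *talha*).
Since the last vowel of *muo* is /o/ (a rounded vowel), it takes -wub, giving *muowub*.
The last vowel of *lusugpe* is /e/, which is an unrounded vowel, so the suffix is -aga, giving *lusugpeaga*.

muowub, lusugpeaga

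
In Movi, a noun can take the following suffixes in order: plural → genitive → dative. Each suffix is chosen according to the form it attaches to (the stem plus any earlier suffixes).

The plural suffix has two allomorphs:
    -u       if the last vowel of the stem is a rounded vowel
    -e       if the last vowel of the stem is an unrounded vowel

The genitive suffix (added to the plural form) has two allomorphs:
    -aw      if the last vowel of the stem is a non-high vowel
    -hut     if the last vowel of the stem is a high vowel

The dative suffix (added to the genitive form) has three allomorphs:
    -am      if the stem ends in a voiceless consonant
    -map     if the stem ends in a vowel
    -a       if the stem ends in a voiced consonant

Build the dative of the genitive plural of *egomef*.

egomefeawa

*egomef*: last vowel = /e/, an unrounded vowel → -e → *egomefe*.
The plural form *egomefe*: last vowel = /e/, a non-high vowel → -aw → *egomefeaw*.
The genitive form *egomefeaw*: final sound = /w/, a voiced consonant → -a → *egomefeawa*.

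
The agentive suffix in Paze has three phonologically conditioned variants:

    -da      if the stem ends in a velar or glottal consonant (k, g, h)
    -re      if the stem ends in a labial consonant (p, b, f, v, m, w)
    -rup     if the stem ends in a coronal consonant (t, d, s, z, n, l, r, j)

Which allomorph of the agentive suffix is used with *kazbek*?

-da

*kazbek* — final consonant /k/ (velar/glottal) → -da.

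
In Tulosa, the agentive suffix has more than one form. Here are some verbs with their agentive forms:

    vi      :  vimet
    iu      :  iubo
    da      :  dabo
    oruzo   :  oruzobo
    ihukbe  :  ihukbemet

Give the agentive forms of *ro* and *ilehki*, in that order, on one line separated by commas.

robo, ilehkimet

The alternation tracks the last vowel of the stem — -met when the last vowel of the stem is a front vowel (*vi*, *ihukbe*); -bo when the last vowel of the stem is a back vowel (*iu*, *da*, *oruzo*).
The last vowel of *ro* is /o/, which is a back vowel, so the suffix is -bo, giving *robo*.
Since the last vowel of *ilehki* is /i/ (a front vowel), it takes -met, giving *ilehkimet*.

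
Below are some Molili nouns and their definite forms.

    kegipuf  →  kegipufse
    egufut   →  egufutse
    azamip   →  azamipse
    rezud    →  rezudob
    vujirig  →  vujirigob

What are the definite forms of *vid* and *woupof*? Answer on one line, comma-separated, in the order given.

The alternation tracks the final consonant of the stem — -se when the stem ends in a voiceless consonant (*kegipuf*, *egufut*, *azamip*); -ob when the stem ends in a voiced consonant (*rezud*, *vujirig*).
*vid*: final consonant = /d/, voiced → -ob → *vidob*.
*woupof* — final consonant /f/ (voiceless) → -se → *woupofse*.

vidob, woupofse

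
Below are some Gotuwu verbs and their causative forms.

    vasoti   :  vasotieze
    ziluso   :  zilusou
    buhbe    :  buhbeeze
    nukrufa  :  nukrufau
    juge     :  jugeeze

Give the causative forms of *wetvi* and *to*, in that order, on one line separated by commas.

wetvieze, tou

The suffix is conditioned by the last vowel: -eze when the last vowel of the stem is a front vowel (*vasoti*, *buhbe*, *juge*); -u when the last vowel of the stem is a back vowel (*ziluso*, *nukrufa*).
*wetvi* — last vowel /i/ (a front vowel) → -eze → *wetvieze*.
Since the last vowel of *to* is /o/ (a back vowel), it takes -u, giving *tou*.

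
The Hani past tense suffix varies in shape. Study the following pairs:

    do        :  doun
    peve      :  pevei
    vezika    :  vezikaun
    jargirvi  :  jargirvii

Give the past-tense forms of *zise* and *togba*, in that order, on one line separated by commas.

Looking at the last vowel of each stem: -i when the last vowel of the stem is a front vowel (*peve*, *jargirvi*); -un when the last vowel of the stem is a back vowel (*do*, *vezika*).
*zise* — last vowel /e/ (a front vowel) → -i → *zisei*.
*togba*: last vowel = /a/, a back vowel → -un → *togbaun*.

zisei, togbaun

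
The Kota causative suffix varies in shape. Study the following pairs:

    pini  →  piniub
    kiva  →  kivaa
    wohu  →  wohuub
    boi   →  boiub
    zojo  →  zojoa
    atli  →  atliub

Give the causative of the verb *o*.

oa

The suffix is conditioned by the last vowel: -ub when the last vowel of the stem is a high vowel (*pini*, *wohu*, *boi*, *atli*); -a when the last vowel of the stem is a non-high vowel (*kiva*, *zojo*).
*o* — last vowel /o/ (a non-high vowel) → -a → *oa*.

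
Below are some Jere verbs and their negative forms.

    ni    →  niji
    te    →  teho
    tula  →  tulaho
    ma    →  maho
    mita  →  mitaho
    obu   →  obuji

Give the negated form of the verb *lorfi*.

Looking at the last vowel of each stem: -ji when the last vowel of the stem is a high vowel (*ni*, *obu*); -ho when the last vowel of the stem is a non-high vowel (*te*, *tula*, *ma*, *mita*).
*lorfi* — last vowel /i/ (a high vowel) → -ji → *lorfiji*.

lorfiji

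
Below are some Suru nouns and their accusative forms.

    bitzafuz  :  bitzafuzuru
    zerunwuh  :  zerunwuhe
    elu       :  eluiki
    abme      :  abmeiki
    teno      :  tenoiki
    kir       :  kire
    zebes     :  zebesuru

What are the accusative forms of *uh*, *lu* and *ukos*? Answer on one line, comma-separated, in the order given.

uhe, luiki, ukosuru

The suffix is conditioned by the final sound: -uru when the stem ends in a sibilant (*bitzafuz*, *zebes*); -e when the stem ends in a non-sibilant consonant (*zerunwuh*, *kir*); -iki when the stem ends in a vowel (*elu*, *abme*, *teno*).
Since the final sound of *uh* is /h/ (a non-sibilant consonant), it takes -e, giving *uhe*.
*lu* — final sound /u/ (a vowel) → -iki → *luiki*.
Since the final sound of *ukos* is /s/ (a sibilant), it takes -uru, giving *ukosuru*.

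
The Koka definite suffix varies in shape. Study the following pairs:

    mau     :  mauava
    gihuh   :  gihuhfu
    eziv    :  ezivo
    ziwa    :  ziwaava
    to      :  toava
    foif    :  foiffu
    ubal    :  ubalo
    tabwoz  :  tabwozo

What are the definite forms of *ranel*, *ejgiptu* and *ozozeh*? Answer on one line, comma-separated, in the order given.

The pattern is voicing of the final sound: -fu when the stem ends in a voiceless consonant (*gihuh*, *foif*); -o when the stem ends in a voiced consonant (*eziv*, *ubal*, *tabwoz*); -ava when the stem ends in a vowel (*mau*, *ziwa*, *to*).
Since the final sound of *ranel* is /l/ (a voiced consonant), it takes -o, giving *ranelo*.
Since the final sound of *ejgiptu* is /u/ (a vowel), it takes -ava, giving *ejgiptuava*.
*ozozeh*: final sound = /h/, a voiceless consonant → -fu → *ozozehfu*.

ranelo, ejgiptuava, ozozehfu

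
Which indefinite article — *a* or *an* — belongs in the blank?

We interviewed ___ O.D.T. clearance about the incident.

an

The indefinite article is chosen by the initial *sound* of the following word, not its spelling.
The initialism *O.D.T.* is read letter by letter; the first letter, O, is pronounced /oʊ/, which begins with a vowel sound.
So the article is *an*: We interviewed an O.D.T. clearance about the incident.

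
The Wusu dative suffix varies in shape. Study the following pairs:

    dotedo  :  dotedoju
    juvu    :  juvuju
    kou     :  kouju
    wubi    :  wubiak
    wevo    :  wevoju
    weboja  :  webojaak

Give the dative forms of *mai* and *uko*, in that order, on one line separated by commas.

maiak, ukoju

Looking at the last vowel of each stem: -ju when the last vowel of the stem is a rounded vowel (*dotedo*, *juvu*, *kou*, *wevo*); -ak when the last vowel of the stem is an unrounded vowel (*wubi*, *weboja*).
The last vowel of *mai* is /i/, which is an unrounded vowel, so the suffix is -ak, giving *maiak*.
*uko*: last vowel = /o/, a rounded vowel → -ju → *ukoju*.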